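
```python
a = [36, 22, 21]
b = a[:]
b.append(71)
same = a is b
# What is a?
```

After line 1: a = [36, 22, 21]
After line 2 (b = a[:] is a shallow copy, new object): a = [36, 22, 21], b = [36, 22, 21]
After line 3 (append only mutates b): a = [36, 22, 21], b = [36, 22, 21, 71]
After line 4 (same = a is b; different objects -> False): same = False

[36, 22, 21]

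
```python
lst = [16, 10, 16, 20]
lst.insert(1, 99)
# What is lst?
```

[16, 99, 10, 16, 20]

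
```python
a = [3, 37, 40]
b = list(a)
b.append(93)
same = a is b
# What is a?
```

After line 1: a = [3, 37, 40]
After line 2 (b = list(a) is a shallow copy, new object): a = [3, 37, 40], b = [3, 37, 40]
After line 3 (append only mutates b): a = [3, 37, 40], b = [3, 37, 40, 93]
After line 4 (same = a is b; different objects -> False): same = False

[3, 37, 40]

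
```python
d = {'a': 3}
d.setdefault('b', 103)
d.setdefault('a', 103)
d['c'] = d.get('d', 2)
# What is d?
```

After line 1: d = {'a': 3}
After line 2 (setdefault adds 'b'=103): d = {'a': 3, 'b': 103}
After line 3 (setdefault 'a' no-op, already exists): d = {'a': 3, 'b': 103}
After line 4 (get('d', 2) returns default since 'd' not in d): d = {'a': 3, 'b': 103, 'c': 2}

{'a': 3, 'b': 103, 'c': 2}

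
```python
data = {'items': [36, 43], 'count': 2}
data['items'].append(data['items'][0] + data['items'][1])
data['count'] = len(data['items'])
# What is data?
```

After line 1: data = {'items': [36, 43], 'count': 2}
After line 2 (append 36 + 43 = 79): data = {'items': [36, 43, 79], 'count': 2}
After line 3 (count = len(items) = 3): data = {'items': [36, 43, 79], 'count': 3}

{'items': [36, 43, 79], 'count': 3}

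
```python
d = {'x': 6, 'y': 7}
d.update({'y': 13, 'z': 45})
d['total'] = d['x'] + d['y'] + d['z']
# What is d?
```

After line 1: d = {'x': 6, 'y': 7}
After line 2 (y overwritten, z added): d = {'x': 6, 'y': 13, 'z': 45}
After line 3 (total = 6 + 13 + 45 = 64): d = {'x': 6, 'y': 13, 'z': 45, 'total': 64}

{'x': 6, 'y': 13, 'z': 45, 'total': 64}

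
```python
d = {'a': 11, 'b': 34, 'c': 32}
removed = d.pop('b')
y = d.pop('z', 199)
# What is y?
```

After line 1: d = {'a': 11, 'b': 34, 'c': 32}
After line 2 (pop 'b' returns 34): d = {'a': 11, 'c': 32}, removed = 34
After line 3 (pop 'z' missing, returns default 199): d = {'a': 11, 'c': 32}, y = 199

199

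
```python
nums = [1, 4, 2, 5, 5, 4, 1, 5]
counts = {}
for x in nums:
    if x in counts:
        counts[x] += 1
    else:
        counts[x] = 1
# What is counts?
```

Initial: counts = {}, nums = [1, 4, 2, 5, 5, 4, 1, 5]
See 1: counts = {1: 1}
See 4: counts = {1: 1, 4: 1}
See 2: counts = {1: 1, 4: 1, 2: 1}
See 5: counts = {1: 1, 4: 1, 2: 1, 5: 1}
See 5: counts = {1: 1, 4: 1, 2: 1, 5: 2}
See 4: counts = {1: 1, 4: 2, 2: 1, 5: 2}
See 1: counts = {1: 2, 4: 2, 2: 1, 5: 2}
See 5: counts = {1: 2, 4: 2, 2: 1, 5: 3}

{1: 2, 4: 2, 2: 1, 5: 3}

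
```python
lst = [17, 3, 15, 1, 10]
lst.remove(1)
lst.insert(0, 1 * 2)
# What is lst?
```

After line 1: lst = [17, 3, 15, 1, 10]
After line 2 (remove first 1): lst = [17, 3, 15, 10]
After line 3 (insert 2 at index 0): lst = [2, 17, 3, 15, 10]

[2, 17, 3, 15, 10]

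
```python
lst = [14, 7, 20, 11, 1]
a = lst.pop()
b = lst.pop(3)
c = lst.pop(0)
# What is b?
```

After line 1: lst = [14, 7, 20, 11, 1]
After line 2 (pop() -> a = 1): lst = [14, 7, 20, 11]
After line 3 (pop(3) -> b = 11): lst = [14, 7, 20]
After line 4 (pop(0) -> c = 14): lst = [7, 20]

11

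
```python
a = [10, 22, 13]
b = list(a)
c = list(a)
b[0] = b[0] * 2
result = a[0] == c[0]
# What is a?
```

After line 1: a = [10, 22, 13]
After line 2 (b = list(a), copy): a = [10, 22, 13], b = [10, 22, 13]
After line 3 (c = list(a) is a copy, new object): c = [10, 22, 13]
After line 4 (b[0] = 10 * 2 = 20; only b mutates (copy)): a = [10, 22, 13], b = [20, 22, 13], c = [10, 22, 13]
After line 5 (a[0] = 10, c[0] = 10; result = True)

[10, 22, 13]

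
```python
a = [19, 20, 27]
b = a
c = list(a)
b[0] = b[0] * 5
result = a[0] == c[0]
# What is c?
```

After line 1: a = [19, 20, 27]
After line 2 (b = a, alias): a = [19, 20, 27], b = [19, 20, 27]
After line 3 (c = list(a) is a copy, new object): c = [19, 20, 27]
After line 4 (b[0] = 19 * 5 = 95; mutates shared a/b): a = b = [95, 20, 27], c = [19, 20, 27]
After line 5 (a[0] = 95, c[0] = 19; result = False)

[19, 20, 27]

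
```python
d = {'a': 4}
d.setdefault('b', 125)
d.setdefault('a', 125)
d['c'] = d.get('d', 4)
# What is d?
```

After line 1: d = {'a': 4}
After line 2 (setdefault adds 'b'=125): d = {'a': 4, 'b': 125}
After line 3 (setdefault 'a' no-op, already exists): d = {'a': 4, 'b': 125}
After line 4 (get('d', 4) returns default since 'd' not in d): d = {'a': 4, 'b': 125, 'c': 4}

{'a': 4, 'b': 125, 'c': 4}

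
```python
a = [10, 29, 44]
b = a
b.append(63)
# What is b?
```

After line 1: a = [10, 29, 44]
After line 2 (b = a is an alias, same object): a = [10, 29, 44], b = [10, 29, 44]
After line 3 (b.append mutates the shared list): a = [10, 29, 44, 63], b = [10, 29, 44, 63]

[10, 29, 44, 63]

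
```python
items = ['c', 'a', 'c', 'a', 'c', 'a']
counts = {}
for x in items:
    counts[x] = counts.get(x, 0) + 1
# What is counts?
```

Initial: counts = {}, items = ['c', 'a', 'c', 'a', 'c', 'a']
See 'c': counts = {'c': 1}
See 'a': counts = {'c': 1, 'a': 1}
See 'c': counts = {'c': 2, 'a': 1}
See 'a': counts = {'c': 2, 'a': 2}
See 'c': counts = {'c': 3, 'a': 2}
See 'a': counts = {'c': 3, 'a': 3}

{'c': 3, 'a': 3}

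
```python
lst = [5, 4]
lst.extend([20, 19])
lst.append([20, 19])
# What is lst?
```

After line 1: lst = [5, 4]
After line 2 (extend unpacks [20, 19]): lst = [5, 4, 20, 19]
After line 3 (append adds [20, 19] as single element): lst = [5, 4, 20, 19, [20, 19]]

[5, 4, 20, 19, [20, 19]]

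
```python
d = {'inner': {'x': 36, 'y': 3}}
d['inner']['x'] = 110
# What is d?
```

After line 1: d = {'inner': {'x': 36, 'y': 3}}
After line 2 (inner x overwritten): d = {'inner': {'x': 110, 'y': 3}}

{'inner': {'x': 110, 'y': 3}}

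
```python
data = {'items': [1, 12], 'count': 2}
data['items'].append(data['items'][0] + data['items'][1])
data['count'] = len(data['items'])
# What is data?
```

After line 1: data = {'items': [1, 12], 'count': 2}
After line 2 (append 1 + 12 = 13): data = {'items': [1, 12, 13], 'count': 2}
After line 3 (count = len(items) = 3): data = {'items': [1, 12, 13], 'count': 3}

{'items': [1, 12, 13], 'count': 3}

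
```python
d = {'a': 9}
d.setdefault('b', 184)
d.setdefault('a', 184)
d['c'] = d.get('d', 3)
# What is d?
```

After line 1: d = {'a': 9}
After line 2 (setdefault adds 'b'=184): d = {'a': 9, 'b': 184}
After line 3 (setdefault 'a' no-op, already exists): d = {'a': 9, 'b': 184}
After line 4 (get('d', 3) returns default since 'd' not in d): d = {'a': 9, 'b': 184, 'c': 3}

{'a': 9, 'b': 184, 'c': 3}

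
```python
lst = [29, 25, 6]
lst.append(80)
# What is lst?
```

[29, 25, 6, 80]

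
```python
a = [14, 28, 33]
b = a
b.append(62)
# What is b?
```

After line 1: a = [14, 28, 33]
After line 2 (b = a is an alias, same object): a = [14, 28, 33], b = [14, 28, 33]
After line 3 (b.append mutates the shared list): a = [14, 28, 33, 62], b = [14, 28, 33, 62]

[14, 28, 33, 62]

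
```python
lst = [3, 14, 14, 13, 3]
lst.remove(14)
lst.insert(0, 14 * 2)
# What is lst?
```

After line 1: lst = [3, 14, 14, 13, 3]
After line 2 (remove first 14): lst = [3, 14, 13, 3]
After line 3 (insert 28 at index 0): lst = [28, 3, 14, 13, 3]

[28, 3, 14, 13, 3]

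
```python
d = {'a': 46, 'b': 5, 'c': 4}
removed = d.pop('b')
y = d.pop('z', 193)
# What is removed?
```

After line 1: d = {'a': 46, 'b': 5, 'c': 4}
After line 2 (pop 'b' returns 5): d = {'a': 46, 'c': 4}, removed = 5
After line 3 (pop 'z' missing, returns default 193): d = {'a': 46, 'c': 4}, y = 193

5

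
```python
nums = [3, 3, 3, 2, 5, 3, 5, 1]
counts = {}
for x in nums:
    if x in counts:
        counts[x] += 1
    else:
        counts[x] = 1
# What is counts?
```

Initial: counts = {}, nums = [3, 3, 3, 2, 5, 3, 5, 1]
See 3: counts = {3: 1}
See 3: counts = {3: 2}
See 3: counts = {3: 3}
See 2: counts = {3: 3, 2: 1}
See 5: counts = {3: 3, 2: 1, 5: 1}
See 3: counts = {3: 4, 2: 1, 5: 1}
See 5: counts = {3: 4, 2: 1, 5: 2}
See 1: counts = {3: 4, 2: 1, 5: 2, 1: 1}

{3: 4, 2: 1, 5: 2, 1: 1}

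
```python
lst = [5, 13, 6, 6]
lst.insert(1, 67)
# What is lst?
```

[5, 67, 13, 6, 6]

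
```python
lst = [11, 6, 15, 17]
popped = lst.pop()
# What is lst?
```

[11, 6, 15]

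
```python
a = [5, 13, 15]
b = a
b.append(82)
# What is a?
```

After line 1: a = [5, 13, 15]
After line 2 (b = a is an alias, same object): a = [5, 13, 15], b = [5, 13, 15]
After line 3 (b.append mutates the shared list): a = [5, 13, 15, 82], b = [5, 13, 15, 82]

[5, 13, 15, 82]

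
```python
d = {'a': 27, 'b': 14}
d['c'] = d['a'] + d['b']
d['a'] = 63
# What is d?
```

After line 1: d = {'a': 27, 'b': 14}
After line 2 (d['c'] = 27 + 14): d = {'a': 27, 'b': 14, 'c': 41}
After line 3: d = {'a': 63, 'b': 14, 'c': 41}

{'a': 63, 'b': 14, 'c': 41}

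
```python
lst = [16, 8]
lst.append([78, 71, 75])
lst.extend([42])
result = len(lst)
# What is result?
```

After line 1: lst = [16, 8]
After line 2 (append adds [78, 71, 75] as single element): lst = [16, 8, [78, 71, 75]]
After line 3 (extend unpacks [42], adds 42): lst = [16, 8, [78, 71, 75], 42]
After line 4: result = len(lst) = 4

4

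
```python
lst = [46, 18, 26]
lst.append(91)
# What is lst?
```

[46, 18, 26, 91]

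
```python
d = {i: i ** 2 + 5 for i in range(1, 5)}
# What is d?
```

{1: 6, 2: 9, 3: 14, 4: 21}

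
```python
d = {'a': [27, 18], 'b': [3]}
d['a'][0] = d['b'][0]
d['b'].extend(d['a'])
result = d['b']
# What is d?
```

After line 1: d = {'a': [27, 18], 'b': [3]}
After line 2 (a[0] = b[0] = 3): d = {'a': [3, 18], 'b': [3]}
After line 3 (b.extend(a) appends [3, 18]): d = {'a': [3, 18], 'b': [3, 3, 18]}
After line 4: result = d['b'] = [3, 3, 18]

{'a': [3, 18], 'b': [3, 3, 18]}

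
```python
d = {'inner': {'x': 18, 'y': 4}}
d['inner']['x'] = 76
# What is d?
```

After line 1: d = {'inner': {'x': 18, 'y': 4}}
After line 2 (inner x overwritten): d = {'inner': {'x': 76, 'y': 4}}

{'inner': {'x': 76, 'y': 4}}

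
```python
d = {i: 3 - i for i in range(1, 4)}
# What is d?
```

{1: 2, 2: 1, 3: 0}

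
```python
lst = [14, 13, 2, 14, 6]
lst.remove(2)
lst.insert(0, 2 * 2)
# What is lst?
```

After line 1: lst = [14, 13, 2, 14, 6]
After line 2 (remove first 2): lst = [14, 13, 14, 6]
After line 3 (insert 4 at index 0): lst = [4, 14, 13, 14, 6]

[4, 14, 13, 14, 6]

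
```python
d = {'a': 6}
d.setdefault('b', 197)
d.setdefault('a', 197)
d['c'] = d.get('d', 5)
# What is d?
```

After line 1: d = {'a': 6}
After line 2 (setdefault adds 'b'=197): d = {'a': 6, 'b': 197}
After line 3 (setdefault 'a' no-op, already exists): d = {'a': 6, 'b': 197}
After line 4 (get('d', 5) returns default since 'd' not in d): d = {'a': 6, 'b': 197, 'c': 5}

{'a': 6, 'b': 197, 'c': 5}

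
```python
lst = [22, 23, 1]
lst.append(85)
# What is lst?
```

[22, 23, 1, 85]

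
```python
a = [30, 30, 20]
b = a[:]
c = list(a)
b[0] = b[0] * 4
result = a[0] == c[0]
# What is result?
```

After line 1: a = [30, 30, 20]
After line 2 (b = a[:], copy): a = [30, 30, 20], b = [30, 30, 20]
After line 3 (c = list(a) is a copy, new object): c = [30, 30, 20]
After line 4 (b[0] = 30 * 4 = 120; only b mutates (copy)): a = [30, 30, 20], b = [120, 30, 20], c = [30, 30, 20]
After line 5 (a[0] = 30, c[0] = 30; result = True)

True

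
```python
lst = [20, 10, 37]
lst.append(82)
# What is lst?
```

[20, 10, 37, 82]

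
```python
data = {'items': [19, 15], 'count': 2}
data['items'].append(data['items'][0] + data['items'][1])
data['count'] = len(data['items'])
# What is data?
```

After line 1: data = {'items': [19, 15], 'count': 2}
After line 2 (append 19 + 15 = 34): data = {'items': [19, 15, 34], 'count': 2}
After line 3 (count = len(items) = 3): data = {'items': [19, 15, 34], 'count': 3}

{'items': [19, 15, 34], 'count': 3}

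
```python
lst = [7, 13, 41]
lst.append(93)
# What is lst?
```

[7, 13, 41, 93]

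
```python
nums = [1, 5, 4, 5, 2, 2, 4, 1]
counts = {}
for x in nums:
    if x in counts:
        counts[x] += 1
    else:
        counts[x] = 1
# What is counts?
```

Initial: counts = {}, nums = [1, 5, 4, 5, 2, 2, 4, 1]
See 1: counts = {1: 1}
See 5: counts = {1: 1, 5: 1}
See 4: counts = {1: 1, 5: 1, 4: 1}
See 5: counts = {1: 1, 5: 2, 4: 1}
See 2: counts = {1: 1, 5: 2, 4: 1, 2: 1}
See 2: counts = {1: 1, 5: 2, 4: 1, 2: 2}
See 4: counts = {1: 1, 5: 2, 4: 2, 2: 2}
See 1: counts = {1: 2, 5: 2, 4: 2, 2: 2}

{1: 2, 5: 2, 4: 2, 2: 2}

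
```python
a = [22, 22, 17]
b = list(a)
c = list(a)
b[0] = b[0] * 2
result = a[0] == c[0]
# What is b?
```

After line 1: a = [22, 22, 17]
After line 2 (b = list(a), copy): a = [22, 22, 17], b = [22, 22, 17]
After line 3 (c = list(a) is a copy, new object): c = [22, 22, 17]
After line 4 (b[0] = 22 * 2 = 44; only b mutates (copy)): a = [22, 22, 17], b = [44, 22, 17], c = [22, 22, 17]
After line 5 (a[0] = 22, c[0] = 22; result = True)

[44, 22, 17]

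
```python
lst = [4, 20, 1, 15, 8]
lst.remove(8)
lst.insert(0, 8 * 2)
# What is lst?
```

After line 1: lst = [4, 20, 1, 15, 8]
After line 2 (remove first 8): lst = [4, 20, 1, 15]
After line 3 (insert 16 at index 0): lst = [16, 4, 20, 1, 15]

[16, 4, 20, 1, 15]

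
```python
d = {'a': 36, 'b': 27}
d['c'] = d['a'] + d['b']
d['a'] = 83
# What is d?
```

After line 1: d = {'a': 36, 'b': 27}
After line 2 (d['c'] = 36 + 27): d = {'a': 36, 'b': 27, 'c': 63}
After line 3: d = {'a': 83, 'b': 27, 'c': 63}

{'a': 83, 'b': 27, 'c': 63}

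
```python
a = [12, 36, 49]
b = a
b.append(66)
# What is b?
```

After line 1: a = [12, 36, 49]
After line 2 (b = a is an alias, same object): a = [12, 36, 49], b = [12, 36, 49]
After line 3 (b.append mutates the shared list): a = [12, 36, 49, 66], b = [12, 36, 49, 66]

[12, 36, 49, 66]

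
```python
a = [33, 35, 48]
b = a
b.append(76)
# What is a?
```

After line 1: a = [33, 35, 48]
After line 2 (b = a is an alias, same object): a = [33, 35, 48], b = [33, 35, 48]
After line 3 (b.append mutates the shared list): a = [33, 35, 48, 76], b = [33, 35, 48, 76]

[33, 35, 48, 76]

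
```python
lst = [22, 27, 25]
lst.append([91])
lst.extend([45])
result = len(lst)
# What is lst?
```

After line 1: lst = [22, 27, 25]
After line 2 (append adds [91] as single element): lst = [22, 27, 25, [91]]
After line 3 (extend unpacks [45], adds 45): lst = [22, 27, 25, [91], 45]
After line 4: result = len(lst) = 5

[22, 27, 25, [91], 45]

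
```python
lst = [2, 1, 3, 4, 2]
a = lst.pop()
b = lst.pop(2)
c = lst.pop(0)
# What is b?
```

After line 1: lst = [2, 1, 3, 4, 2]
After line 2 (pop() -> a = 2): lst = [2, 1, 3, 4]
After line 3 (pop(2) -> b = 3): lst = [2, 1, 4]
After line 4 (pop(0) -> c = 2): lst = [1, 4]

3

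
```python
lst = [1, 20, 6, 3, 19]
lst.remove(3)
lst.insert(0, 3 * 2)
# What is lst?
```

After line 1: lst = [1, 20, 6, 3, 19]
After line 2 (remove first 3): lst = [1, 20, 6, 19]
After line 3 (insert 6 at index 0): lst = [6, 1, 20, 6, 19]

[6, 1, 20, 6, 19]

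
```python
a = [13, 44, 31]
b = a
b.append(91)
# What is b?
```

After line 1: a = [13, 44, 31]
After line 2 (b = a is an alias, same object): a = [13, 44, 31], b = [13, 44, 31]
After line 3 (b.append mutates the shared list): a = [13, 44, 31, 91], b = [13, 44, 31, 91]

[13, 44, 31, 91]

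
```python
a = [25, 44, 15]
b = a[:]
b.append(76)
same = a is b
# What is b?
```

After line 1: a = [25, 44, 15]
After line 2 (b = a[:] is a shallow copy, new object): a = [25, 44, 15], b = [25, 44, 15]
After line 3 (append only mutates b): a = [25, 44, 15], b = [25, 44, 15, 76]
After line 4 (same = a is b; different objects -> False): same = False

[25, 44, 15, 76]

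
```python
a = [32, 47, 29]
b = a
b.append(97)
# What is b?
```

After line 1: a = [32, 47, 29]
After line 2 (b = a is an alias, same object): a = [32, 47, 29], b = [32, 47, 29]
After line 3 (b.append mutates the shared list): a = [32, 47, 29, 97], b = [32, 47, 29, 97]

[32, 47, 29, 97]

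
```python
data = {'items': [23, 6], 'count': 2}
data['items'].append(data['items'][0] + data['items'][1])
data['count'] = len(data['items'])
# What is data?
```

After line 1: data = {'items': [23, 6], 'count': 2}
After line 2 (append 23 + 6 = 29): data = {'items': [23, 6, 29], 'count': 2}
After line 3 (count = len(items) = 3): data = {'items': [23, 6, 29], 'count': 3}

{'items': [23, 6, 29], 'count': 3}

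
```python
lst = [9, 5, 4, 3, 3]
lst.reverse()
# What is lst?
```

[3, 3, 4, 5, 9]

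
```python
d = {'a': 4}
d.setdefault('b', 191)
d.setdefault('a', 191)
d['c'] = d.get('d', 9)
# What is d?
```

After line 1: d = {'a': 4}
After line 2 (setdefault adds 'b'=191): d = {'a': 4, 'b': 191}
After line 3 (setdefault 'a' no-op, already exists): d = {'a': 4, 'b': 191}
After line 4 (get('d', 9) returns default since 'd' not in d): d = {'a': 4, 'b': 191, 'c': 9}

{'a': 4, 'b': 191, 'c': 9}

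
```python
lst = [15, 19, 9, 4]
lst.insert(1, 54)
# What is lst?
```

[15, 54, 19, 9, 4]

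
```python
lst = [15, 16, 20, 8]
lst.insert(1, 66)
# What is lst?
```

[15, 66, 16, 20, 8]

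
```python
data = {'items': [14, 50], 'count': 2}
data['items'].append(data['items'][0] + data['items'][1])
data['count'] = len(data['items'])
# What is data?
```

After line 1: data = {'items': [14, 50], 'count': 2}
After line 2 (append 14 + 50 = 64): data = {'items': [14, 50, 64], 'count': 2}
After line 3 (count = len(items) = 3): data = {'items': [14, 50, 64], 'count': 3}

{'items': [14, 50, 64], 'count': 3}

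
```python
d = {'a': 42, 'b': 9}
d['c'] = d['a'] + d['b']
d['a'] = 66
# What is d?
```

After line 1: d = {'a': 42, 'b': 9}
After line 2 (d['c'] = 42 + 9): d = {'a': 42, 'b': 9, 'c': 51}
After line 3: d = {'a': 66, 'b': 9, 'c': 51}

{'a': 66, 'b': 9, 'c': 51}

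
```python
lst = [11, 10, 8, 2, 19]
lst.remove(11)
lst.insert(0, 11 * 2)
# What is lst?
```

After line 1: lst = [11, 10, 8, 2, 19]
After line 2 (remove first 11): lst = [10, 8, 2, 19]
After line 3 (insert 22 at index 0): lst = [22, 10, 8, 2, 19]

[22, 10, 8, 2, 19]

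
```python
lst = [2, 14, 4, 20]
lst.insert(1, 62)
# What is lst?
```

[2, 62, 14, 4, 20]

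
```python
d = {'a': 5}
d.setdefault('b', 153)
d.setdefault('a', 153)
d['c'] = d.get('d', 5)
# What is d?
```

After line 1: d = {'a': 5}
After line 2 (setdefault adds 'b'=153): d = {'a': 5, 'b': 153}
After line 3 (setdefault 'a' no-op, already exists): d = {'a': 5, 'b': 153}
After line 4 (get('d', 5) returns default since 'd' not in d): d = {'a': 5, 'b': 153, 'c': 5}

{'a': 5, 'b': 153, 'c': 5}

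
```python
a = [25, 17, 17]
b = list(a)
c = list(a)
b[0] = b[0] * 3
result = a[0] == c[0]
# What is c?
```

After line 1: a = [25, 17, 17]
After line 2 (b = list(a), copy): a = [25, 17, 17], b = [25, 17, 17]
After line 3 (c = list(a) is a copy, new object): c = [25, 17, 17]
After line 4 (b[0] = 25 * 3 = 75; only b mutates (copy)): a = [25, 17, 17], b = [75, 17, 17], c = [25, 17, 17]
After line 5 (a[0] = 25, c[0] = 25; result = True)

[25, 17, 17]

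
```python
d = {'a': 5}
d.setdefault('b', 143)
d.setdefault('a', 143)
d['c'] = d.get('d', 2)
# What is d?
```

After line 1: d = {'a': 5}
After line 2 (setdefault adds 'b'=143): d = {'a': 5, 'b': 143}
After line 3 (setdefault 'a' no-op, already exists): d = {'a': 5, 'b': 143}
After line 4 (get('d', 2) returns default since 'd' not in d): d = {'a': 5, 'b': 143, 'c': 2}

{'a': 5, 'b': 143, 'c': 2}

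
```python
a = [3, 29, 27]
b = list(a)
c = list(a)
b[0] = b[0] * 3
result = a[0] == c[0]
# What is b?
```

After line 1: a = [3, 29, 27]
After line 2 (b = list(a), copy): a = [3, 29, 27], b = [3, 29, 27]
After line 3 (c = list(a) is a copy, new object): c = [3, 29, 27]
After line 4 (b[0] = 3 * 3 = 9; only b mutates (copy)): a = [3, 29, 27], b = [9, 29, 27], c = [3, 29, 27]
After line 5 (a[0] = 3, c[0] = 3; result = True)

[9, 29, 27]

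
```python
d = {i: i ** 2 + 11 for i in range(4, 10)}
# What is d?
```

{4: 27, 5: 36, 6: 47, 7: 60, 8: 75, 9: 92}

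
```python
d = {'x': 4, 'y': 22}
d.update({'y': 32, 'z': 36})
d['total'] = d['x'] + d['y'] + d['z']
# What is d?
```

After line 1: d = {'x': 4, 'y': 22}
After line 2 (y overwritten, z added): d = {'x': 4, 'y': 32, 'z': 36}
After line 3 (total = 4 + 32 + 36 = 72): d = {'x': 4, 'y': 32, 'z': 36, 'total': 72}

{'x': 4, 'y': 32, 'z': 36, 'total': 72}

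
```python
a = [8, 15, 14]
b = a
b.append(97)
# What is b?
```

After line 1: a = [8, 15, 14]
After line 2 (b = a is an alias, same object): a = [8, 15, 14], b = [8, 15, 14]
After line 3 (b.append mutates the shared list): a = [8, 15, 14, 97], b = [8, 15, 14, 97]

[8, 15, 14, 97]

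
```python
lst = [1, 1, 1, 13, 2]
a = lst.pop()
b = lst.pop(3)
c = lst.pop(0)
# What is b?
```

After line 1: lst = [1, 1, 1, 13, 2]
After line 2 (pop() -> a = 2): lst = [1, 1, 1, 13]
After line 3 (pop(3) -> b = 13): lst = [1, 1, 1]
After line 4 (pop(0) -> c = 1): lst = [1, 1]

13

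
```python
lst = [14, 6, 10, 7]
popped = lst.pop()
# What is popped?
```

7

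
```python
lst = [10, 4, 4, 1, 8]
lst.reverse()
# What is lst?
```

[8, 1, 4, 4, 10]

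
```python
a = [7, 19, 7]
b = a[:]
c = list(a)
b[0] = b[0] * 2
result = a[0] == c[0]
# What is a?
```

After line 1: a = [7, 19, 7]
After line 2 (b = a[:], copy): a = [7, 19, 7], b = [7, 19, 7]
After line 3 (c = list(a) is a copy, new object): c = [7, 19, 7]
After line 4 (b[0] = 7 * 2 = 14; only b mutates (copy)): a = [7, 19, 7], b = [14, 19, 7], c = [7, 19, 7]
After line 5 (a[0] = 7, c[0] = 7; result = True)

[7, 19, 7]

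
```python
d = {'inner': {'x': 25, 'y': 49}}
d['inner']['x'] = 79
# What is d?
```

After line 1: d = {'inner': {'x': 25, 'y': 49}}
After line 2 (inner x overwritten): d = {'inner': {'x': 79, 'y': 49}}

{'inner': {'x': 79, 'y': 49}}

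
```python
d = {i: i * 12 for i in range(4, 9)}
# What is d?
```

{4: 48, 5: 60, 6: 72, 7: 84, 8: 96}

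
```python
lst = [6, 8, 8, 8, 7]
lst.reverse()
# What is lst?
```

[7, 8, 8, 8, 6]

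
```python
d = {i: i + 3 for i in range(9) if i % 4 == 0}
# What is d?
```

{0: 3, 4: 7, 8: 11}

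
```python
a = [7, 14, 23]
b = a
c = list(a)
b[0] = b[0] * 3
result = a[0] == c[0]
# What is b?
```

After line 1: a = [7, 14, 23]
After line 2 (b = a, alias): a = [7, 14, 23], b = [7, 14, 23]
After line 3 (c = list(a) is a copy, new object): c = [7, 14, 23]
After line 4 (b[0] = 7 * 3 = 21; mutates shared a/b): a = b = [21, 14, 23], c = [7, 14, 23]
After line 5 (a[0] = 21, c[0] = 7; result = False)

[21, 14, 23]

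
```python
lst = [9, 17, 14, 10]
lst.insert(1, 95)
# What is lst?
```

[9, 95, 17, 14, 10]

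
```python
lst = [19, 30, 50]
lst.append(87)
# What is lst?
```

[19, 30, 50, 87]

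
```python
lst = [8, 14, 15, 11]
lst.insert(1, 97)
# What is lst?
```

[8, 97, 14, 15, 11]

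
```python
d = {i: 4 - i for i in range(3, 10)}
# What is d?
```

{3: 1, 4: 0, 5: -1, 6: -2, 7: -3, 8: -4, 9: -5}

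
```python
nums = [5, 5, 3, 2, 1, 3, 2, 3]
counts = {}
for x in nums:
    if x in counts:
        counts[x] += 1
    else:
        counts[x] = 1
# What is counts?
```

Initial: counts = {}, nums = [5, 5, 3, 2, 1, 3, 2, 3]
See 5: counts = {5: 1}
See 5: counts = {5: 2}
See 3: counts = {5: 2, 3: 1}
See 2: counts = {5: 2, 3: 1, 2: 1}
See 1: counts = {5: 2, 3: 1, 2: 1, 1: 1}
See 3: counts = {5: 2, 3: 2, 2: 1, 1: 1}
See 2: counts = {5: 2, 3: 2, 2: 2, 1: 1}
See 3: counts = {5: 2, 3: 3, 2: 2, 1: 1}

{5: 2, 3: 3, 2: 2, 1: 1}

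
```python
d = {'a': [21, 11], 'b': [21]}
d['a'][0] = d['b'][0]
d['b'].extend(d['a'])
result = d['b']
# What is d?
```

After line 1: d = {'a': [21, 11], 'b': [21]}
After line 2 (a[0] = b[0] = 21): d = {'a': [21, 11], 'b': [21]}
After line 3 (b.extend(a) appends [21, 11]): d = {'a': [21, 11], 'b': [21, 21, 11]}
After line 4: result = d['b'] = [21, 21, 11]

{'a': [21, 11], 'b': [21, 21, 11]}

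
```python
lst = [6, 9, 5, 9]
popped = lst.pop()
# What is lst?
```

[6, 9, 5]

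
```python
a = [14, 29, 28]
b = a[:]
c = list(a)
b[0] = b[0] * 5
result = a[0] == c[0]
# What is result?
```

After line 1: a = [14, 29, 28]
After line 2 (b = a[:], copy): a = [14, 29, 28], b = [14, 29, 28]
After line 3 (c = list(a) is a copy, new object): c = [14, 29, 28]
After line 4 (b[0] = 14 * 5 = 70; only b mutates (copy)): a = [14, 29, 28], b = [70, 29, 28], c = [14, 29, 28]
After line 5 (a[0] = 14, c[0] = 14; result = True)

True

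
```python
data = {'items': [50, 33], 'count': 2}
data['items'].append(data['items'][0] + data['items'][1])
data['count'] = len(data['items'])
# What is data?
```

After line 1: data = {'items': [50, 33], 'count': 2}
After line 2 (append 50 + 33 = 83): data = {'items': [50, 33, 83], 'count': 2}
After line 3 (count = len(items) = 3): data = {'items': [50, 33, 83], 'count': 3}

{'items': [50, 33, 83], 'count': 3}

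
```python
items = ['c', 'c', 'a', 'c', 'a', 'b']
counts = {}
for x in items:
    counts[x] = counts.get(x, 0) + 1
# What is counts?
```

Initial: counts = {}, items = ['c', 'c', 'a', 'c', 'a', 'b']
See 'c': counts = {'c': 1}
See 'c': counts = {'c': 2}
See 'a': counts = {'c': 2, 'a': 1}
See 'c': counts = {'c': 3, 'a': 1}
See 'a': counts = {'c': 3, 'a': 2}
See 'b': counts = {'c': 3, 'a': 2, 'b': 1}

{'c': 3, 'a': 2, 'b': 1}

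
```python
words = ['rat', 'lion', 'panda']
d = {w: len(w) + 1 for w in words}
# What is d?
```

{'rat': 4, 'lion': 5, 'panda': 6}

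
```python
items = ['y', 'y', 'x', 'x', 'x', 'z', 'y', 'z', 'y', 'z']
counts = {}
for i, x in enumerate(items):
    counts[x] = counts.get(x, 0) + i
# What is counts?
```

Initial: counts = {}, items = ['y', 'y', 'x', 'x', 'x', 'z', 'y', 'z', 'y', 'z']
i=0, x='y': counts = {'y': 0}
i=1, x='y': counts = {'y': 1}
i=2, x='x': counts = {'y': 1, 'x': 2}
i=3, x='x': counts = {'y': 1, 'x': 5}
i=4, x='x': counts = {'y': 1, 'x': 9}
i=5, x='z': counts = {'y': 1, 'x': 9, 'z': 5}
i=6, x='y': counts = {'y': 7, 'x': 9, 'z': 5}
i=7, x='z': counts = {'y': 7, 'x': 9, 'z': 12}
i=8, x='y': counts = {'y': 15, 'x': 9, 'z': 12}
i=9, x='z': counts = {'y': 15, 'x': 9, 'z': 21}

{'y': 15, 'x': 9, 'z': 21}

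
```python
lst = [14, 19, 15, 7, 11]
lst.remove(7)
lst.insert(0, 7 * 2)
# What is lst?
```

After line 1: lst = [14, 19, 15, 7, 11]
After line 2 (remove first 7): lst = [14, 19, 15, 11]
After line 3 (insert 14 at index 0): lst = [14, 14, 19, 15, 11]

[14, 14, 19, 15, 11]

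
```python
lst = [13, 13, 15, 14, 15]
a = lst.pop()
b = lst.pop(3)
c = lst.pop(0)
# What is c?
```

After line 1: lst = [13, 13, 15, 14, 15]
After line 2 (pop() -> a = 15): lst = [13, 13, 15, 14]
After line 3 (pop(3) -> b = 14): lst = [13, 13, 15]
After line 4 (pop(0) -> c = 13): lst = [13, 15]

13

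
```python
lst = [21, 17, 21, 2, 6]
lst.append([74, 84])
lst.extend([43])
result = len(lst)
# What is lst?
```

After line 1: lst = [21, 17, 21, 2, 6]
After line 2 (append adds [74, 84] as single element): lst = [21, 17, 21, 2, 6, [74, 84]]
After line 3 (extend unpacks [43], adds 43): lst = [21, 17, 21, 2, 6, [74, 84], 43]
After line 4: result = len(lst) = 7

[21, 17, 21, 2, 6, [74, 84], 43]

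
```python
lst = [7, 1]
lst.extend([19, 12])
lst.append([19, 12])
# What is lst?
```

After line 1: lst = [7, 1]
After line 2 (extend unpacks [19, 12]): lst = [7, 1, 19, 12]
After line 3 (append adds [19, 12] as single element): lst = [7, 1, 19, 12, [19, 12]]

[7, 1, 19, 12, [19, 12]]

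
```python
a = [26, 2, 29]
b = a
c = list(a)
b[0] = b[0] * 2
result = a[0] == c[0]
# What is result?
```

After line 1: a = [26, 2, 29]
After line 2 (b = a, alias): a = [26, 2, 29], b = [26, 2, 29]
After line 3 (c = list(a) is a copy, new object): c = [26, 2, 29]
After line 4 (b[0] = 26 * 2 = 52; mutates shared a/b): a = b = [52, 2, 29], c = [26, 2, 29]
After line 5 (a[0] = 52, c[0] = 26; result = False)

False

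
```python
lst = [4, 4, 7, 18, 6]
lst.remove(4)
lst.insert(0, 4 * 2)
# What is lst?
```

After line 1: lst = [4, 4, 7, 18, 6]
After line 2 (remove first 4): lst = [4, 7, 18, 6]
After line 3 (insert 8 at index 0): lst = [8, 4, 7, 18, 6]

[8, 4, 7, 18, 6]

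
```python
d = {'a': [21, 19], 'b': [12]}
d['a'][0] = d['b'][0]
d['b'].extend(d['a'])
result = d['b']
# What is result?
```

After line 1: d = {'a': [21, 19], 'b': [12]}
After line 2 (a[0] = b[0] = 12): d = {'a': [12, 19], 'b': [12]}
After line 3 (b.extend(a) appends [12, 19]): d = {'a': [12, 19], 'b': [12, 12, 19]}
After line 4: result = d['b'] = [12, 12, 19]

[12, 12, 19]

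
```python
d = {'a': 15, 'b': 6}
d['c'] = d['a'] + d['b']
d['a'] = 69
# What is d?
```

After line 1: d = {'a': 15, 'b': 6}
After line 2 (d['c'] = 15 + 6): d = {'a': 15, 'b': 6, 'c': 21}
After line 3: d = {'a': 69, 'b': 6, 'c': 21}

{'a': 69, 'b': 6, 'c': 21}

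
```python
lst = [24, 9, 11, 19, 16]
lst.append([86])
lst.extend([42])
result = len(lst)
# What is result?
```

After line 1: lst = [24, 9, 11, 19, 16]
After line 2 (append adds [86] as single element): lst = [24, 9, 11, 19, 16, [86]]
After line 3 (extend unpacks [42], adds 42): lst = [24, 9, 11, 19, 16, [86], 42]
After line 4: result = len(lst) = 7

7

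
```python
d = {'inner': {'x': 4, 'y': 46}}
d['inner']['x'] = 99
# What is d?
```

After line 1: d = {'inner': {'x': 4, 'y': 46}}
After line 2 (inner x overwritten): d = {'inner': {'x': 99, 'y': 46}}

{'inner': {'x': 99, 'y': 46}}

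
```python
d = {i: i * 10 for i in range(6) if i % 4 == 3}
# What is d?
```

{3: 30}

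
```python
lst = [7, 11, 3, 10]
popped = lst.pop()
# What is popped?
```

10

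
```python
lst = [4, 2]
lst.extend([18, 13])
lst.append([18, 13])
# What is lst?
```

After line 1: lst = [4, 2]
After line 2 (extend unpacks [18, 13]): lst = [4, 2, 18, 13]
After line 3 (append adds [18, 13] as single element): lst = [4, 2, 18, 13, [18, 13]]

[4, 2, 18, 13, [18, 13]]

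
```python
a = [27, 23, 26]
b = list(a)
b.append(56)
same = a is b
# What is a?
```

After line 1: a = [27, 23, 26]
After line 2 (b = list(a) is a shallow copy, new object): a = [27, 23, 26], b = [27, 23, 26]
After line 3 (append only mutates b): a = [27, 23, 26], b = [27, 23, 26, 56]
After line 4 (same = a is b; different objects -> False): same = False

[27, 23, 26]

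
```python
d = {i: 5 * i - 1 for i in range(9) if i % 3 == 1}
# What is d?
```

{1: 4, 4: 19, 7: 34}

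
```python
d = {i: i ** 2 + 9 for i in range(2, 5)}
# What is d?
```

{2: 13, 3: 18, 4: 25}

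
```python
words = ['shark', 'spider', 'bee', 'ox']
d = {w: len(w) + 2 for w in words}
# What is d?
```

{'shark': 7, 'spider': 8, 'bee': 5, 'ox': 4}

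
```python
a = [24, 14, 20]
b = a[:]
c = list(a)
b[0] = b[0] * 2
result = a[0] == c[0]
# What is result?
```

After line 1: a = [24, 14, 20]
After line 2 (b = a[:], copy): a = [24, 14, 20], b = [24, 14, 20]
After line 3 (c = list(a) is a copy, new object): c = [24, 14, 20]
After line 4 (b[0] = 24 * 2 = 48; only b mutates (copy)): a = [24, 14, 20], b = [48, 14, 20], c = [24, 14, 20]
After line 5 (a[0] = 24, c[0] = 24; result = True)

True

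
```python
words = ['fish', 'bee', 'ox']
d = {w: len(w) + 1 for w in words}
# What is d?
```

{'fish': 5, 'bee': 4, 'ox': 3}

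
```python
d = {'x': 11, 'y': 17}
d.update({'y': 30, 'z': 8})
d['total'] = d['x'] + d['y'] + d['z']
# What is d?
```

After line 1: d = {'x': 11, 'y': 17}
After line 2 (y overwritten, z added): d = {'x': 11, 'y': 30, 'z': 8}
After line 3 (total = 11 + 30 + 8 = 49): d = {'x': 11, 'y': 30, 'z': 8, 'total': 49}

{'x': 11, 'y': 30, 'z': 8, 'total': 49}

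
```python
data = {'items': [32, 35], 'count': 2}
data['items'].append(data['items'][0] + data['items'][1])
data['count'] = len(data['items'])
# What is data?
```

After line 1: data = {'items': [32, 35], 'count': 2}
After line 2 (append 32 + 35 = 67): data = {'items': [32, 35, 67], 'count': 2}
After line 3 (count = len(items) = 3): data = {'items': [32, 35, 67], 'count': 3}

{'items': [32, 35, 67], 'count': 3}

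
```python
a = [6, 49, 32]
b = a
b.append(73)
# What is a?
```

After line 1: a = [6, 49, 32]
After line 2 (b = a is an alias, same object): a = [6, 49, 32], b = [6, 49, 32]
After line 3 (b.append mutates the shared list): a = [6, 49, 32, 73], b = [6, 49, 32, 73]

[6, 49, 32, 73]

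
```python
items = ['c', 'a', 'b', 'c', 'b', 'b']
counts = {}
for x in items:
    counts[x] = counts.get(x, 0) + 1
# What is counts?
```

Initial: counts = {}, items = ['c', 'a', 'b', 'c', 'b', 'b']
See 'c': counts = {'c': 1}
See 'a': counts = {'c': 1, 'a': 1}
See 'b': counts = {'c': 1, 'a': 1, 'b': 1}
See 'c': counts = {'c': 2, 'a': 1, 'b': 1}
See 'b': counts = {'c': 2, 'a': 1, 'b': 2}
See 'b': counts = {'c': 2, 'a': 1, 'b': 3}

{'c': 2, 'a': 1, 'b': 3}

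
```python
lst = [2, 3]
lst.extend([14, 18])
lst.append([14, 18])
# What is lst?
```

After line 1: lst = [2, 3]
After line 2 (extend unpacks [14, 18]): lst = [2, 3, 14, 18]
After line 3 (append adds [14, 18] as single element): lst = [2, 3, 14, 18, [14, 18]]

[2, 3, 14, 18, [14, 18]]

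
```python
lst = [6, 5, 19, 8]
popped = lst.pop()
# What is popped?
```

8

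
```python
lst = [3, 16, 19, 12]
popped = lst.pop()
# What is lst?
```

[3, 16, 19]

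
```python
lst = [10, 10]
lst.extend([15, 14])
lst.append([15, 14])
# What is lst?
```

After line 1: lst = [10, 10]
After line 2 (extend unpacks [15, 14]): lst = [10, 10, 15, 14]
After line 3 (append adds [15, 14] as single element): lst = [10, 10, 15, 14, [15, 14]]

[10, 10, 15, 14, [15, 14]]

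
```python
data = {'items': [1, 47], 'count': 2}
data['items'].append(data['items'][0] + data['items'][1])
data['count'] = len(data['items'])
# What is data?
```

After line 1: data = {'items': [1, 47], 'count': 2}
After line 2 (append 1 + 47 = 48): data = {'items': [1, 47, 48], 'count': 2}
After line 3 (count = len(items) = 3): data = {'items': [1, 47, 48], 'count': 3}

{'items': [1, 47, 48], 'count': 3}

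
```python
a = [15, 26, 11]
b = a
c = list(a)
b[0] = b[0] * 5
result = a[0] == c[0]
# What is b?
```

After line 1: a = [15, 26, 11]
After line 2 (b = a, alias): a = [15, 26, 11], b = [15, 26, 11]
After line 3 (c = list(a) is a copy, new object): c = [15, 26, 11]
After line 4 (b[0] = 15 * 5 = 75; mutates shared a/b): a = b = [75, 26, 11], c = [15, 26, 11]
After line 5 (a[0] = 75, c[0] = 15; result = False)

[75, 26, 11]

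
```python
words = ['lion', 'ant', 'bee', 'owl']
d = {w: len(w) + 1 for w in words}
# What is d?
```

{'lion': 5, 'ant': 4, 'bee': 4, 'owl': 4}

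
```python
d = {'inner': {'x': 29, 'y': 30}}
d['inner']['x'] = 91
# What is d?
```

After line 1: d = {'inner': {'x': 29, 'y': 30}}
After line 2 (inner x overwritten): d = {'inner': {'x': 91, 'y': 30}}

{'inner': {'x': 91, 'y': 30}}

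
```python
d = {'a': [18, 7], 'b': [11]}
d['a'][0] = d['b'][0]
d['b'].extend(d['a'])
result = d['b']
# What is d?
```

After line 1: d = {'a': [18, 7], 'b': [11]}
After line 2 (a[0] = b[0] = 11): d = {'a': [11, 7], 'b': [11]}
After line 3 (b.extend(a) appends [11, 7]): d = {'a': [11, 7], 'b': [11, 11, 7]}
After line 4: result = d['b'] = [11, 11, 7]

{'a': [11, 7], 'b': [11, 11, 7]}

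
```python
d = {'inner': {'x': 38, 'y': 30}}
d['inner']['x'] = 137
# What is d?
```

After line 1: d = {'inner': {'x': 38, 'y': 30}}
After line 2 (inner x overwritten): d = {'inner': {'x': 137, 'y': 30}}

{'inner': {'x': 137, 'y': 30}}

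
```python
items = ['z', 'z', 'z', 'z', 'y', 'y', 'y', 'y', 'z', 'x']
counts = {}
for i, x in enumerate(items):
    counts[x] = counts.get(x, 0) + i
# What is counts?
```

Initial: counts = {}, items = ['z', 'z', 'z', 'z', 'y', 'y', 'y', 'y', 'z', 'x']
i=0, x='z': counts = {'z': 0}
i=1, x='z': counts = {'z': 1}
i=2, x='z': counts = {'z': 3}
i=3, x='z': counts = {'z': 6}
i=4, x='y': counts = {'z': 6, 'y': 4}
i=5, x='y': counts = {'z': 6, 'y': 9}
i=6, x='y': counts = {'z': 6, 'y': 15}
i=7, x='y': counts = {'z': 6, 'y': 22}
i=8, x='z': counts = {'z': 14, 'y': 22}
i=9, x='x': counts = {'z': 14, 'y': 22, 'x': 9}

{'z': 14, 'y': 22, 'x': 9}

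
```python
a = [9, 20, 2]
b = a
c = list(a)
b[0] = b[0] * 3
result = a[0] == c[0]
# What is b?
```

After line 1: a = [9, 20, 2]
After line 2 (b = a, alias): a = [9, 20, 2], b = [9, 20, 2]
After line 3 (c = list(a) is a copy, new object): c = [9, 20, 2]
After line 4 (b[0] = 9 * 3 = 27; mutates shared a/b): a = b = [27, 20, 2], c = [9, 20, 2]
After line 5 (a[0] = 27, c[0] = 9; result = False)

[27, 20, 2]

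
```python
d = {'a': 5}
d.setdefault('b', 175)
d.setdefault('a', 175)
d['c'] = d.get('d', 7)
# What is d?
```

After line 1: d = {'a': 5}
After line 2 (setdefault adds 'b'=175): d = {'a': 5, 'b': 175}
After line 3 (setdefault 'a' no-op, already exists): d = {'a': 5, 'b': 175}
After line 4 (get('d', 7) returns default since 'd' not in d): d = {'a': 5, 'b': 175, 'c': 7}

{'a': 5, 'b': 175, 'c': 7}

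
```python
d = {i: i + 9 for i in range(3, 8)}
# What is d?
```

{3: 12, 4: 13, 5: 14, 6: 15, 7: 16}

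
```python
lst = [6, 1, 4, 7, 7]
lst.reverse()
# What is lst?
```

[7, 7, 4, 1, 6]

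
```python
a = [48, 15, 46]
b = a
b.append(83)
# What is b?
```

After line 1: a = [48, 15, 46]
After line 2 (b = a is an alias, same object): a = [48, 15, 46], b = [48, 15, 46]
After line 3 (b.append mutates the shared list): a = [48, 15, 46, 83], b = [48, 15, 46, 83]

[48, 15, 46, 83]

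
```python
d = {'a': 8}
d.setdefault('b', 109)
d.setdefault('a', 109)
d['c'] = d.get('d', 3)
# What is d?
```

After line 1: d = {'a': 8}
After line 2 (setdefault adds 'b'=109): d = {'a': 8, 'b': 109}
After line 3 (setdefault 'a' no-op, already exists): d = {'a': 8, 'b': 109}
After line 4 (get('d', 3) returns default since 'd' not in d): d = {'a': 8, 'b': 109, 'c': 3}

{'a': 8, 'b': 109, 'c': 3}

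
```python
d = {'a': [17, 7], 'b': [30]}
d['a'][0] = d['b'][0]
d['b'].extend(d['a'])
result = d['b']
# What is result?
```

After line 1: d = {'a': [17, 7], 'b': [30]}
After line 2 (a[0] = b[0] = 30): d = {'a': [30, 7], 'b': [30]}
After line 3 (b.extend(a) appends [30, 7]): d = {'a': [30, 7], 'b': [30, 30, 7]}
After line 4: result = d['b'] = [30, 30, 7]

[30, 30, 7]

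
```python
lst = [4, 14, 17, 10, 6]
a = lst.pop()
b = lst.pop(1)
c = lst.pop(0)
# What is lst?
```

After line 1: lst = [4, 14, 17, 10, 6]
After line 2 (pop() -> a = 6): lst = [4, 14, 17, 10]
After line 3 (pop(1) -> b = 14): lst = [4, 17, 10]
After line 4 (pop(0) -> c = 4): lst = [17, 10]

[17, 10]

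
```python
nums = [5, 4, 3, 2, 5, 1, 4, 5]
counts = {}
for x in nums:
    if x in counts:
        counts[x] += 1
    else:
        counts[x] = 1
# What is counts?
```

Initial: counts = {}, nums = [5, 4, 3, 2, 5, 1, 4, 5]
See 5: counts = {5: 1}
See 4: counts = {5: 1, 4: 1}
See 3: counts = {5: 1, 4: 1, 3: 1}
See 2: counts = {5: 1, 4: 1, 3: 1, 2: 1}
See 5: counts = {5: 2, 4: 1, 3: 1, 2: 1}
See 1: counts = {5: 2, 4: 1, 3: 1, 2: 1, 1: 1}
See 4: counts = {5: 2, 4: 2, 3: 1, 2: 1, 1: 1}
See 5: counts = {5: 3, 4: 2, 3: 1, 2: 1, 1: 1}

{5: 3, 4: 2, 3: 1, 2: 1, 1: 1}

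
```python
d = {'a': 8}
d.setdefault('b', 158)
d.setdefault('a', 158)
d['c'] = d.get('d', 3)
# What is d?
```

After line 1: d = {'a': 8}
After line 2 (setdefault adds 'b'=158): d = {'a': 8, 'b': 158}
After line 3 (setdefault 'a' no-op, already exists): d = {'a': 8, 'b': 158}
After line 4 (get('d', 3) returns default since 'd' not in d): d = {'a': 8, 'b': 158, 'c': 3}

{'a': 8, 'b': 158, 'c': 3}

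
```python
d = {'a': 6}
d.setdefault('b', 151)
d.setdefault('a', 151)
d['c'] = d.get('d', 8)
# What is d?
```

After line 1: d = {'a': 6}
After line 2 (setdefault adds 'b'=151): d = {'a': 6, 'b': 151}
After line 3 (setdefault 'a' no-op, already exists): d = {'a': 6, 'b': 151}
After line 4 (get('d', 8) returns default since 'd' not in d): d = {'a': 6, 'b': 151, 'c': 8}

{'a': 6, 'b': 151, 'c': 8}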